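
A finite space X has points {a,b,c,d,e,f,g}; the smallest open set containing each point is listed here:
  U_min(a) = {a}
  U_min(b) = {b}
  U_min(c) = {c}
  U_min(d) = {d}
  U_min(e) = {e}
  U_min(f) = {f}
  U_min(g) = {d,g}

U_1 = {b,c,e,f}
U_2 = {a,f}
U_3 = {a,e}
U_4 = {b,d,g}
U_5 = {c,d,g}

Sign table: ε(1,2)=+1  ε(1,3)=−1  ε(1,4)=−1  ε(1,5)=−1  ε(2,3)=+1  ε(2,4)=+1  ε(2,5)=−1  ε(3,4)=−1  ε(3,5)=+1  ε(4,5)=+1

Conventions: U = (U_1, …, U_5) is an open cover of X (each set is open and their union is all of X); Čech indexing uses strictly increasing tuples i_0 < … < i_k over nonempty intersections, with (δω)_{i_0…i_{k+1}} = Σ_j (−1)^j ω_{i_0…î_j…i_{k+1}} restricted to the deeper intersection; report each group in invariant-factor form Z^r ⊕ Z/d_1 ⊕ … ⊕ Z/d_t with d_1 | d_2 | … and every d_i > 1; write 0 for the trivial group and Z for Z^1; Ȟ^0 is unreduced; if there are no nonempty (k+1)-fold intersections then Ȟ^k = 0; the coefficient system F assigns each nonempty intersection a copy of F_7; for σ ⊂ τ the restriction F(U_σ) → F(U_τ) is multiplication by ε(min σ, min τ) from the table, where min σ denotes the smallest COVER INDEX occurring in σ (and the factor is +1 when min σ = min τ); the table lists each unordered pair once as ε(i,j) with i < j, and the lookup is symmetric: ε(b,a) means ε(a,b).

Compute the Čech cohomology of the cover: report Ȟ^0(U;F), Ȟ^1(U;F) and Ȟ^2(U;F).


nerve simplices:
  U12={f} U13={e} U14={b} U15={c} U23={a} U45={d,g}
C dims 5,6; δ0: rk_F7 5
degree 0: 5−5−0 = 0 → Ȟ^0 ≅ 0
degree 1: 6−0−5 = 1 → Ȟ^1 ≅ Z/7
degree 2: 0−0−0 = 0 → Ȟ^2 ≅ 0

Ȟ^0 ≅ 0,  Ȟ^1 ≅ Z/7,  Ȟ^2 ≅ 0


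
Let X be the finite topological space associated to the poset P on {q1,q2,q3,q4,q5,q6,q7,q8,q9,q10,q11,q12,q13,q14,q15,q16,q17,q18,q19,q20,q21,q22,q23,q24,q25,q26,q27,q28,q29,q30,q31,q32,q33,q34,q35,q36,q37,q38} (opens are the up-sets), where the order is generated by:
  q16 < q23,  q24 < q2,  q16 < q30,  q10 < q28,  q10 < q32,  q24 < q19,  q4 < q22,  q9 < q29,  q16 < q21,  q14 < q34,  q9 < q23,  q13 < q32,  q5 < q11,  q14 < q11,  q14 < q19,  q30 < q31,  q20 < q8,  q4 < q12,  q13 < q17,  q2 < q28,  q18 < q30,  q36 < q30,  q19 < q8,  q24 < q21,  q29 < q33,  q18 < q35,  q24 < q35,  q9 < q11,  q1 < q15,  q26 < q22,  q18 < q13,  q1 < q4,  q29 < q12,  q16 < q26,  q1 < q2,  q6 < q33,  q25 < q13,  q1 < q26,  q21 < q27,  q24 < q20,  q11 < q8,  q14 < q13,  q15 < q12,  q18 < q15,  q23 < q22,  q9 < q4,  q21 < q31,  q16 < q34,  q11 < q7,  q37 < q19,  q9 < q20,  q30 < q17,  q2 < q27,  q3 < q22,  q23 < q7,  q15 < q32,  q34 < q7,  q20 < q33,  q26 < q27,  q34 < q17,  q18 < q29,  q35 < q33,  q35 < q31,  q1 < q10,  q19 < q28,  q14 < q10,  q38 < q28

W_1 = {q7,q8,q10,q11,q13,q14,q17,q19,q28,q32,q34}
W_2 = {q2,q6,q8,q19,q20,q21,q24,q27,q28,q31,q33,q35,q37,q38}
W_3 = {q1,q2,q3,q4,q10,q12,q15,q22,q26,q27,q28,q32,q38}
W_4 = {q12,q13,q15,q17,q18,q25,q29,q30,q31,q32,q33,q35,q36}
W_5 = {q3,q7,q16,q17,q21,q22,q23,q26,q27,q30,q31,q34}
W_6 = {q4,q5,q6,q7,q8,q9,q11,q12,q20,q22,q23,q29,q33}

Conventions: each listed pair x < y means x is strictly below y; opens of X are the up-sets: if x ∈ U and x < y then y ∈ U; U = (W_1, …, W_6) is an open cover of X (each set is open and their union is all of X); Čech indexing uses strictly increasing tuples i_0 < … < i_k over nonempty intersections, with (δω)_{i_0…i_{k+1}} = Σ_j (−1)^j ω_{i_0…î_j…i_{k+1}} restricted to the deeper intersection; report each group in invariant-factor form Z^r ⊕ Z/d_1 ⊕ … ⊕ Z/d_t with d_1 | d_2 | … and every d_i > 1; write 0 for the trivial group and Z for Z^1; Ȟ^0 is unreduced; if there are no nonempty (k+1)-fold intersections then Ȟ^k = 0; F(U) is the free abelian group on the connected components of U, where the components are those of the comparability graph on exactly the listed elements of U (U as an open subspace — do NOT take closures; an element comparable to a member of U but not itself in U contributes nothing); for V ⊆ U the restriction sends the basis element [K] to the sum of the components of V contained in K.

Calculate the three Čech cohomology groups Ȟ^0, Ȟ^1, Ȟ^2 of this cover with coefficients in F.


nerve simplices:
  W12={q8,q19,q28} W13={q10,q28,q32} W14={q13,q17,q32} W15={q7,q17,q34} W16={q7,q8,q11} W23={q2,q27,q28,q38} W24={q31,q33,q35} W25={q21,q27,q31} W26={q6,q8,q20,q33} W34={q12,q15,q32} W35={q3,q22,q26,q27} W36={q4,q12,q22} W45={q17,q30,q31} W46={q12,q29,q33} W56={q7,q22,q23}
  W123={q28} W126={q8} W134={q32} W145={q17} W156={q7} W235={q27} W245={q31} W246={q33} W346={q12} W356={q22}
components per intersection:
  W1: {q7,q8,q10,q11,q13,q14,q17,q19,q28,q32,q34}
  W2: {q2,q6,q8,q19,q20,q21,q24,q27,q28,q31,q33,q35,q37,q38}
  W3: {q1,q2,q3,q4,q10,q12,q15,q22,q26,q27,q28,q32,q38}
  W4: {q12,q13,q15,q17,q18,q25,q29,q30,q31,q32,q33,q35,q36}
  W5: {q3,q7,q16,q17,q21,q22,q23,q26,q27,q30,q31,q34}
  W6: {q4,q5,q6,q7,q8,q9,q11,q12,q20,q22,q23,q29,q33}
  W12: {q8,q19,q28}
  W13: {q10,q28,q32}
  W14: {q13,q17,q32}
  W15: {q7,q17,q34}
  W16: {q7,q8,q11}
  W23: {q2,q27,q28,q38}
  W24: {q31,q33,q35}
  W25: {q21,q27,q31}
  W26: {q6,q8,q20,q33}
  W34: {q12,q15,q32}
  W35: {q3,q22,q26,q27}
  W36: {q4,q12,q22}
  W45: {q17,q30,q31}
  W46: {q12,q29,q33}
  W56: {q7,q22,q23}
  W123: {q28}
  W126: {q8}
  W134: {q32}
  W145: {q17}
  W156: {q7}
  W235: {q27}
  W245: {q31}
  W246: {q33}
  W346: {q12}
  W356: {q22}
C dims 6,15,10; δ0: rk 5, SNF 1^5; δ1: rk 10, SNF 1^9·2
degree 0: 6−5−0 = 1 → Ȟ^0 ≅ Z
degree 1: 15−10−5 = 0 → Ȟ^1 ≅ 0
degree 2: 10−0−10 = 0 plus torsion [2] → Ȟ^2 ≅ Z/2

Ȟ^0 = Z,  Ȟ^1 = 0,  Ȟ^2 = Z/2


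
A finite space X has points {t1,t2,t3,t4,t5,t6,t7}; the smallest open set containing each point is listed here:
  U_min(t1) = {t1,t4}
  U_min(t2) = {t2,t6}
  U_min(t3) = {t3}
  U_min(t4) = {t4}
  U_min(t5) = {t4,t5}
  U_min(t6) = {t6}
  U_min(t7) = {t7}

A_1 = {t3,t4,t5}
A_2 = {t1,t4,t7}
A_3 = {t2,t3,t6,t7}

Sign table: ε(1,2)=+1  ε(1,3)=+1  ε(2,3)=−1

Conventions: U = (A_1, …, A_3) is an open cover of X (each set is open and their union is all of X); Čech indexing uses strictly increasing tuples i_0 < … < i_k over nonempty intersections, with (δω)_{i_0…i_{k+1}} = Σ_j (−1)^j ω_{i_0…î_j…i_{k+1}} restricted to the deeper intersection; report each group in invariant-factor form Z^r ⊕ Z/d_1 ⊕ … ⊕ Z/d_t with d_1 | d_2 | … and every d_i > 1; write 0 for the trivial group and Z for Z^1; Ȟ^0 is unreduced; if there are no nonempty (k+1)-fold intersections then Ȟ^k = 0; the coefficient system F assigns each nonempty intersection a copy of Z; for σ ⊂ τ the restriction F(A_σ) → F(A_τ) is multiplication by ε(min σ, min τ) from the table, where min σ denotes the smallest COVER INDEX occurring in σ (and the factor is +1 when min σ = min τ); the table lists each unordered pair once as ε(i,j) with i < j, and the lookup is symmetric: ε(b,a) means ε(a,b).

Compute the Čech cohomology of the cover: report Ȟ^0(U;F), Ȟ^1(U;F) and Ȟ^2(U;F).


nonempty intersections:
  A12={t4} A13={t3} A23={t7}
C dims 3,3; δ0: rk 3, SNF 1^2·2
Ȟ^0: (3−3)−0=0 ⇒ 0
Ȟ^1: (3−0)−3=0 plus torsion [2] ⇒ Z/2
Ȟ^2: (0−0)−0=0 ⇒ 0

Ȟ^0(U;F) ≅ 0, Ȟ^1(U;F) ≅ Z/2, Ȟ^2(U;F) ≅ 0


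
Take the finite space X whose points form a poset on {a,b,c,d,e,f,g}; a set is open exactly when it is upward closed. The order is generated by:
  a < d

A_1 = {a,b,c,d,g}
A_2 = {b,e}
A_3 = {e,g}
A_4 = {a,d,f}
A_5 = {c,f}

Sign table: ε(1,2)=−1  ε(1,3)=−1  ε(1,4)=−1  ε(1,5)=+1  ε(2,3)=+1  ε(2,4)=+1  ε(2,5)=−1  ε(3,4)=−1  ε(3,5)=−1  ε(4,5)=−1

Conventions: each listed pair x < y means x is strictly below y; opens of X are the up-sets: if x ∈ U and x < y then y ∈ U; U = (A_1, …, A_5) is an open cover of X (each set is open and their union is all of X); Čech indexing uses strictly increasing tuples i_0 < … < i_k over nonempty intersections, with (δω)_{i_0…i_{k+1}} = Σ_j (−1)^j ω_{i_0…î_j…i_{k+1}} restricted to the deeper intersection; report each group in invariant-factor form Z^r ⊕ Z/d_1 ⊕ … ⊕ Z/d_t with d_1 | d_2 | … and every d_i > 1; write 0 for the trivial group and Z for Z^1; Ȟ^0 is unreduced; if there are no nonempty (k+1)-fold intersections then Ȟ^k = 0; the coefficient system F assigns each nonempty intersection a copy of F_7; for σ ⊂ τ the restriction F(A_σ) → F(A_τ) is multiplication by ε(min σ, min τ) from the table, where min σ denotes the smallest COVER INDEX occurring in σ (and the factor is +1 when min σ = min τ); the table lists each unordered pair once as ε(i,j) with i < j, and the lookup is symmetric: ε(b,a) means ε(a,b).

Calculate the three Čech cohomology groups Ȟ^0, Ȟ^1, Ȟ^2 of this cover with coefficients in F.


Ȟ^0 = Z/7, Ȟ^1 = Z/7 ⊕ Z/7, Ȟ^2 = 0

nerve simplices:
  A12={b} A13={g} A14={a,d} A15={c} A23={e} A45={f}
C dims 5,6; δ0: rk_F7 4
degree 0: 5−4−0 = 1 → Ȟ^0 ≅ Z/7
degree 1: 6−0−4 = 2 → Ȟ^1 ≅ Z/7 ⊕ Z/7
degree 2: 0−0−0 = 0 → Ȟ^2 ≅ 0


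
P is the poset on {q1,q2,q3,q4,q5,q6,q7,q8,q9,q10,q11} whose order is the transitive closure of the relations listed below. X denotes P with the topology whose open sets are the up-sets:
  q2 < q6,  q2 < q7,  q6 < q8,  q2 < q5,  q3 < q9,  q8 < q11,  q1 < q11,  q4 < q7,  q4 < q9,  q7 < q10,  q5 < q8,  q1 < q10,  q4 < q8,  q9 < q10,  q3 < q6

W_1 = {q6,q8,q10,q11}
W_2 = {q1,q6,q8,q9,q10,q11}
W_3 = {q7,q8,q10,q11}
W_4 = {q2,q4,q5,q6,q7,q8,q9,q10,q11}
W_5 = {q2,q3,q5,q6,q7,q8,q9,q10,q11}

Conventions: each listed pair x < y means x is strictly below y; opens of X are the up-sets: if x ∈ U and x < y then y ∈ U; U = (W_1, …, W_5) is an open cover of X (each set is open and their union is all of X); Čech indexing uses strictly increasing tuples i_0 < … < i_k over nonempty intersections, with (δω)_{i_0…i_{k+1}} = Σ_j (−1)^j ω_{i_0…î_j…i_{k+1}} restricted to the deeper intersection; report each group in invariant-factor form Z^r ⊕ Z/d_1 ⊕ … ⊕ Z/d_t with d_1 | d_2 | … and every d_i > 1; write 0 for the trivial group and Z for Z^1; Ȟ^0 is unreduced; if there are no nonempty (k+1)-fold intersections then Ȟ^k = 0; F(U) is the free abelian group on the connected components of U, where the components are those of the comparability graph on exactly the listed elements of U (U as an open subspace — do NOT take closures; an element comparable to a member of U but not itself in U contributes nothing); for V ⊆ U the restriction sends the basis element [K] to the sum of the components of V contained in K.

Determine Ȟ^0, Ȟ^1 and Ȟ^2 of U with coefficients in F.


nerve of the cover:
  W12={q6,q8,q10,q11} W13={q8,q10,q11} W14={q6,q8,q10,q11} W15={q6,q8,q10,q11} W23={q8,q10,q11} W24={q6,q8,q9,q10,q11} W25={q6,q8,q9,q10,q11} W34={q7,q8,q10,q11} W35={q7,q8,q10,q11} W45={q2,q5,q6,q7,q8,q9,q10,q11}
  W123={q8,q10,q11} W124={q6,q8,q10,q11} W125={q6,q8,q10,q11} W134={q8,q10,q11} W135={q8,q10,q11} W145={q6,q8,q10,q11} W234={q8,q10,q11} W235={q8,q10,q11} W245={q6,q8,q9,q10,q11} W345={q7,q8,q10,q11}
  W1234={q8,q10,q11} W1235={q8,q10,q11} W1245={q6,q8,q10,q11} W1345={q8,q10,q11} W2345={q8,q10,q11}
  W12345={q8,q10,q11}
components per intersection:
  W1: {q6,q8,q11} {q10}
  W2: {q1,q6,q8,q9,q10,q11}
  W3: {q7,q10} {q8,q11}
  W4: {q2,q4,q5,q6,q7,q8,q9,q10,q11}
  W5: {q2,q3,q5,q6,q7,q8,q9,q10,q11}
  W12: {q6,q8,q11} {q10}
  W13: {q8,q11} {q10}
  W14: {q6,q8,q11} {q10}
  W15: {q6,q8,q11} {q10}
  W23: {q8,q11} {q10}
  W24: {q6,q8,q11} {q9,q10}
  W25: {q6,q8,q11} {q9,q10}
  W34: {q7,q10} {q8,q11}
  W35: {q7,q10} {q8,q11}
  W45: {q2,q5,q6,q7,q8,q9,q10,q11}
  W123: {q8,q11} {q10}
  W124: {q6,q8,q11} {q10}
  W125: {q6,q8,q11} {q10}
  W134: {q8,q11} {q10}
  W135: {q8,q11} {q10}
  W145: {q6,q8,q11} {q10}
  W234: {q8,q11} {q10}
  W235: {q8,q11} {q10}
  W245: {q6,q8,q11} {q9,q10}
  W345: {q7,q10} {q8,q11}
  W1234: {q8,q11} {q10}
  W1235: {q8,q11} {q10}
  W1245: {q6,q8,q11} {q10}
  W1345: {q8,q11} {q10}
  W2345: {q8,q11} {q10}
  W12345: {q8,q11} {q10}
C dims 7,19,20,10; δ0: rk 6, SNF 1^6; δ1: rk 12, SNF 1^12; δ2: rk 8, SNF 1^8
Ȟ^0 = (7 − 6) − 0 = 1, so Ȟ^0 ≅ Z
Ȟ^1 = (19 − 12) − 6 = 1, so Ȟ^1 ≅ Z
Ȟ^2 = (20 − 8) − 12 = 0, so Ȟ^2 ≅ 0

Ȟ^0 ≅ Z; Ȟ^1 ≅ Z; Ȟ^2 ≅ 0


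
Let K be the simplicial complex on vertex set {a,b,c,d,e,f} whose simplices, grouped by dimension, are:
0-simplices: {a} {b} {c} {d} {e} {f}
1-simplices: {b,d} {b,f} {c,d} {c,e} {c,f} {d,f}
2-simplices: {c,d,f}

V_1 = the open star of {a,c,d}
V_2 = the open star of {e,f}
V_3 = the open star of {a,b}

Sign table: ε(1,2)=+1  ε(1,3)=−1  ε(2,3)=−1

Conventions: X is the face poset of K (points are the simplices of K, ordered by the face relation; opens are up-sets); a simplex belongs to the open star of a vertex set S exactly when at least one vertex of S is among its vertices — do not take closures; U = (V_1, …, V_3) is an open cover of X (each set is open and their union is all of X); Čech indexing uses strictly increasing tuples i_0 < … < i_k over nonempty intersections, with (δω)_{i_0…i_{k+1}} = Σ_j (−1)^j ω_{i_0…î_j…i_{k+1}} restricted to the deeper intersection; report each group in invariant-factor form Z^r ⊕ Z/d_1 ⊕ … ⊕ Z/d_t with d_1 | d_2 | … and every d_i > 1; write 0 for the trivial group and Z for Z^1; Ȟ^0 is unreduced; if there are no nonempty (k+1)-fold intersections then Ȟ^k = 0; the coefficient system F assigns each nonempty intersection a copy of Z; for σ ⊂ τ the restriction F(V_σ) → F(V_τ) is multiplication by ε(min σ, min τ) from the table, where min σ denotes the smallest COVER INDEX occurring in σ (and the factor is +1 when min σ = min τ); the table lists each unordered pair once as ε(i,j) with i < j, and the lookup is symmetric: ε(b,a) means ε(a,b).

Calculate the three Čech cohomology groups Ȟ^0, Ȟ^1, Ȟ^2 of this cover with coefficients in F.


Ȟ^0 ≅ Z,  Ȟ^1 ≅ Z,  Ȟ^2 ≅ 0

nonempty intersections:
  V1={{a},{c},{d},{b,d},{c,d},{c,e},{c,f},{d,f},{c,d,f}} V2={{e},{f},{b,f},{c,e},{c,f},{d,f},{c,d,f}} V3={{a},{b},{b,d},{b,f}}
  V12={{c,e},{c,f},{d,f},{c,d,f}} V13={{a},{b,d}} V23={{b,f}}
C dims 3,3; δ0: rk 2, SNF 1^2
Ȟ^0: (3−2)−0=1 ⇒ Z
Ȟ^1: (3−0)−2=1 ⇒ Z
Ȟ^2: (0−0)−0=0 ⇒ 0


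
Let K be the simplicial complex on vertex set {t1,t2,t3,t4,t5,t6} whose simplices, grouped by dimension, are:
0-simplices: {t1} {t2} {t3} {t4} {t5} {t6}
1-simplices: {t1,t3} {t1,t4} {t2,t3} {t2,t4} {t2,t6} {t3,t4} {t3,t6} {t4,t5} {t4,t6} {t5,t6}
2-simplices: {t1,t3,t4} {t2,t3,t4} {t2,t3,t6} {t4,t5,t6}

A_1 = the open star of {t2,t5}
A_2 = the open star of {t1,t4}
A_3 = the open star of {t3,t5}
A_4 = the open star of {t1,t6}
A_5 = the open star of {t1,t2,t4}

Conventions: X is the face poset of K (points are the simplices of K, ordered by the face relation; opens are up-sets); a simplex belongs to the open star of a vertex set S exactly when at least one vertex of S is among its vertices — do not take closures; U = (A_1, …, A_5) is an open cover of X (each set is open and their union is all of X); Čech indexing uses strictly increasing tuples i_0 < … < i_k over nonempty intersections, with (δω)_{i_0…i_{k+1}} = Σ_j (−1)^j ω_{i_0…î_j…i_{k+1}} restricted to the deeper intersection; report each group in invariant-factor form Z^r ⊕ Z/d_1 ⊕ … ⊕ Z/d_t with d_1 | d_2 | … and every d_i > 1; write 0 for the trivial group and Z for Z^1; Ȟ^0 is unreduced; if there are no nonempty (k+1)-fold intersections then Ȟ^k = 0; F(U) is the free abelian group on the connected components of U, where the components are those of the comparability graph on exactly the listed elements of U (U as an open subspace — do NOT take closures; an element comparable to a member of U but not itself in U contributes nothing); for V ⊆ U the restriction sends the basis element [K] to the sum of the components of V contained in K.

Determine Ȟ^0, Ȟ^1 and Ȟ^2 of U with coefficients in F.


Ȟ^0 ≅ Z; Ȟ^1 ≅ Z; Ȟ^2 ≅ 0

nonempty overlaps:
  A1={{t2},{t5},{t2,t3},{t2,t4},{t2,t6},{t4,t5},{t5,t6},{t2,t3,t4},{t2,t3,t6},{t4,t5,t6}} A2={{t1},{t4},{t1,t3},{t1,t4},{t2,t4},{t3,t4},{t4,t5},{t4,t6},{t1,t3,t4},{t2,t3,t4},{t4,t5,t6}} A3={{t3},{t5},{t1,t3},{t2,t3},{t3,t4},{t3,t6},{t4,t5},{t5,t6},{t1,t3,t4},{t2,t3,t4},{t2,t3,t6},{t4,t5,t6}} A4={{t1},{t6},{t1,t3},{t1,t4},{t2,t6},{t3,t6},{t4,t6},{t5,t6},{t1,t3,t4},{t2,t3,t6},{t4,t5,t6}} A5={{t1},{t2},{t4},{t1,t3},{t1,t4},{t2,t3},{t2,t4},{t2,t6},{t3,t4},{t4,t5},{t4,t6},{t1,t3,t4},{t2,t3,t4},{t2,t3,t6},{t4,t5,t6}}
  A12={{t2,t4},{t4,t5},{t2,t3,t4},{t4,t5,t6}} A13={{t5},{t2,t3},{t4,t5},{t5,t6},{t2,t3,t4},{t2,t3,t6},{t4,t5,t6}} A14={{t2,t6},{t5,t6},{t2,t3,t6},{t4,t5,t6}} A15={{t2},{t2,t3},{t2,t4},{t2,t6},{t4,t5},{t2,t3,t4},{t2,t3,t6},{t4,t5,t6}} A23={{t1,t3},{t3,t4},{t4,t5},{t1,t3,t4},{t2,t3,t4},{t4,t5,t6}} A24={{t1},{t1,t3},{t1,t4},{t4,t6},{t1,t3,t4},{t4,t5,t6}} A25={{t1},{t4},{t1,t3},{t1,t4},{t2,t4},{t3,t4},{t4,t5},{t4,t6},{t1,t3,t4},{t2,t3,t4},{t4,t5,t6}} A34={{t1,t3},{t3,t6},{t5,t6},{t1,t3,t4},{t2,t3,t6},{t4,t5,t6}} A35={{t1,t3},{t2,t3},{t3,t4},{t4,t5},{t1,t3,t4},{t2,t3,t4},{t2,t3,t6},{t4,t5,t6}} A45={{t1},{t1,t3},{t1,t4},{t2,t6},{t4,t6},{t1,t3,t4},{t2,t3,t6},{t4,t5,t6}}
  A123={{t4,t5},{t2,t3,t4},{t4,t5,t6}} A124={{t4,t5,t6}} A125={{t2,t4},{t4,t5},{t2,t3,t4},{t4,t5,t6}} A134={{t5,t6},{t2,t3,t6},{t4,t5,t6}} A135={{t2,t3},{t4,t5},{t2,t3,t4},{t2,t3,t6},{t4,t5,t6}} A145={{t2,t6},{t2,t3,t6},{t4,t5,t6}} A234={{t1,t3},{t1,t3,t4},{t4,t5,t6}} A235={{t1,t3},{t3,t4},{t4,t5},{t1,t3,t4},{t2,t3,t4},{t4,t5,t6}} A245={{t1},{t1,t3},{t1,t4},{t4,t6},{t1,t3,t4},{t4,t5,t6}} A345={{t1,t3},{t1,t3,t4},{t2,t3,t6},{t4,t5,t6}}
  A1234={{t4,t5,t6}} A1235={{t4,t5},{t2,t3,t4},{t4,t5,t6}} A1245={{t4,t5,t6}} A1345={{t2,t3,t6},{t4,t5,t6}} A2345={{t1,t3},{t1,t3,t4},{t4,t5,t6}}
  A12345={{t4,t5,t6}}
components per intersection:
  A1: {{t2},{t2,t3},{t2,t4},{t2,t6},{t2,t3,t4},{t2,t3,t6}} {{t5},{t4,t5},{t5,t6},{t4,t5,t6}}
  A2: {{t1},{t4},{t1,t3},{t1,t4},{t2,t4},{t3,t4},{t4,t5},{t4,t6},{t1,t3,t4},{t2,t3,t4},{t4,t5,t6}}
  A3: {{t3},{t1,t3},{t2,t3},{t3,t4},{t3,t6},{t1,t3,t4},{t2,t3,t4},{t2,t3,t6}} {{t5},{t4,t5},{t5,t6},{t4,t5,t6}}
  A4: {{t1},{t1,t3},{t1,t4},{t1,t3,t4}} {{t6},{t2,t6},{t3,t6},{t4,t6},{t5,t6},{t2,t3,t6},{t4,t5,t6}}
  A5: {{t1},{t2},{t4},{t1,t3},{t1,t4},{t2,t3},{t2,t4},{t2,t6},{t3,t4},{t4,t5},{t4,t6},{t1,t3,t4},{t2,t3,t4},{t2,t3,t6},{t4,t5,t6}}
  A12: {{t2,t4},{t2,t3,t4}} {{t4,t5},{t4,t5,t6}}
  A13: {{t5},{t4,t5},{t5,t6},{t4,t5,t6}} {{t2,t3},{t2,t3,t4},{t2,t3,t6}}
  A14: {{t2,t6},{t2,t3,t6}} {{t5,t6},{t4,t5,t6}}
  A15: {{t2},{t2,t3},{t2,t4},{t2,t6},{t2,t3,t4},{t2,t3,t6}} {{t4,t5},{t4,t5,t6}}
  A23: {{t1,t3},{t3,t4},{t1,t3,t4},{t2,t3,t4}} {{t4,t5},{t4,t5,t6}}
  A24: {{t1},{t1,t3},{t1,t4},{t1,t3,t4}} {{t4,t6},{t4,t5,t6}}
  A25: {{t1},{t4},{t1,t3},{t1,t4},{t2,t4},{t3,t4},{t4,t5},{t4,t6},{t1,t3,t4},{t2,t3,t4},{t4,t5,t6}}
  A34: {{t1,t3},{t1,t3,t4}} {{t3,t6},{t2,t3,t6}} {{t5,t6},{t4,t5,t6}}
  A35: {{t1,t3},{t2,t3},{t3,t4},{t1,t3,t4},{t2,t3,t4},{t2,t3,t6}} {{t4,t5},{t4,t5,t6}}
  A45: {{t1},{t1,t3},{t1,t4},{t1,t3,t4}} {{t2,t6},{t2,t3,t6}} {{t4,t6},{t4,t5,t6}}
  A123: {{t4,t5},{t4,t5,t6}} {{t2,t3,t4}}
  A124: {{t4,t5,t6}}
  A125: {{t2,t4},{t2,t3,t4}} {{t4,t5},{t4,t5,t6}}
  A134: {{t5,t6},{t4,t5,t6}} {{t2,t3,t6}}
  A135: {{t2,t3},{t2,t3,t4},{t2,t3,t6}} {{t4,t5},{t4,t5,t6}}
  A145: {{t2,t6},{t2,t3,t6}} {{t4,t5,t6}}
  A234: {{t1,t3},{t1,t3,t4}} {{t4,t5,t6}}
  A235: {{t1,t3},{t3,t4},{t1,t3,t4},{t2,t3,t4}} {{t4,t5},{t4,t5,t6}}
  A245: {{t1},{t1,t3},{t1,t4},{t1,t3,t4}} {{t4,t6},{t4,t5,t6}}
  A345: {{t1,t3},{t1,t3,t4}} {{t2,t3,t6}} {{t4,t5,t6}}
  A1234: {{t4,t5,t6}}
  A1235: {{t4,t5},{t4,t5,t6}} {{t2,t3,t4}}
  A1245: {{t4,t5,t6}}
  A1345: {{t2,t3,t6}} {{t4,t5,t6}}
  A2345: {{t1,t3},{t1,t3,t4}} {{t4,t5,t6}}
  A12345: {{t4,t5,t6}}
C dims 8,21,20,8; δ0: rk 7, SNF 1^7; δ1: rk 13, SNF 1^13; δ2: rk 7, SNF 1^7
degree 0: 8−7−0 = 1 → Ȟ^0 ≅ Z
degree 1: 21−13−7 = 1 → Ȟ^1 ≅ Z
degree 2: 20−7−13 = 0 → Ȟ^2 ≅ 0


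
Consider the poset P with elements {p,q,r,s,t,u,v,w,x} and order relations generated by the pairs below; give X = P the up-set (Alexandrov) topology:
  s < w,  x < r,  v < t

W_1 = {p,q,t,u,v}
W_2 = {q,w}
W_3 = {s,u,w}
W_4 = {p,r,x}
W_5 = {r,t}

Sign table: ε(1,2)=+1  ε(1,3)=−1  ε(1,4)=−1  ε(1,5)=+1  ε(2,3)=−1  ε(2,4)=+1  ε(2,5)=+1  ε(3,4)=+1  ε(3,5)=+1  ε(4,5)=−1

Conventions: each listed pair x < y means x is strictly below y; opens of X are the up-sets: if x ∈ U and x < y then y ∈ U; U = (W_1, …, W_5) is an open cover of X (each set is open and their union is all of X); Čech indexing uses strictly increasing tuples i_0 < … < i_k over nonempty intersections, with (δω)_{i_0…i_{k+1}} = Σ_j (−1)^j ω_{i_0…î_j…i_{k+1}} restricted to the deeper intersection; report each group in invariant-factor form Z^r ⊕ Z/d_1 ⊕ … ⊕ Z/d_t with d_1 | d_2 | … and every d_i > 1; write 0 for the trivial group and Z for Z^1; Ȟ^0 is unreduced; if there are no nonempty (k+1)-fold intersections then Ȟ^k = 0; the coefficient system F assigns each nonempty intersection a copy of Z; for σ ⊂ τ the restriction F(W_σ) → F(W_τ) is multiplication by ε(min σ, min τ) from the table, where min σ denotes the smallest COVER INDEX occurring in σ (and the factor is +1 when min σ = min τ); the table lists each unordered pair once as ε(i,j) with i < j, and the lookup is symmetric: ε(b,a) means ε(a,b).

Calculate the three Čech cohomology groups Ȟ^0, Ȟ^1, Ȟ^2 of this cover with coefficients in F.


Ȟ^0(U;F) ≅ Z, Ȟ^1(U;F) ≅ Z^2, Ȟ^2(U;F) ≅ 0

intersection data:
  W12={q} W13={u} W14={p} W15={t} W23={w} W45={r}
C dims 5,6; δ0: rk 4, SNF 1^4
Ȟ^0 = (5 − 4) − 0 = 1, so Ȟ^0 ≅ Z
Ȟ^1 = (6 − 0) − 4 = 2, so Ȟ^1 ≅ Z^2
Ȟ^2 = (0 − 0) − 0 = 0, so Ȟ^2 ≅ 0


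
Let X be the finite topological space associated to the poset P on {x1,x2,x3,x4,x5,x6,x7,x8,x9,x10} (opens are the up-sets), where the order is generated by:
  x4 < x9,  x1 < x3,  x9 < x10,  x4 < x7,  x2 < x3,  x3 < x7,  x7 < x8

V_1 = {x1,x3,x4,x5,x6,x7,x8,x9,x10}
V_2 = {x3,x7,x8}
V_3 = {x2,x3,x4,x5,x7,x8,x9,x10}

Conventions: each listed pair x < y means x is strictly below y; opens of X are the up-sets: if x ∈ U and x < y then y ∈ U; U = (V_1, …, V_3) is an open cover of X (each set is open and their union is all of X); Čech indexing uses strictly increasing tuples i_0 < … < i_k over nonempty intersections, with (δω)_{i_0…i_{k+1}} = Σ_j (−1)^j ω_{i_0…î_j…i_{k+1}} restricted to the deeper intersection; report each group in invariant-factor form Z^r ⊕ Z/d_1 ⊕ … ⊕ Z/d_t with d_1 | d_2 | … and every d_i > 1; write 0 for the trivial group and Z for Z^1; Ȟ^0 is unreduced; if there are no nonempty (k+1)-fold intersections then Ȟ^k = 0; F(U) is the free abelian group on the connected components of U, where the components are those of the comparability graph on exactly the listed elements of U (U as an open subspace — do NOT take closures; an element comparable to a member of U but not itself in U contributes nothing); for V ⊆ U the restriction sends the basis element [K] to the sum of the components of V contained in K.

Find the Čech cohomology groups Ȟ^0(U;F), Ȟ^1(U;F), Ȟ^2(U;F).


Ȟ^0 ≅ Z^3, Ȟ^1 ≅ 0, Ȟ^2 ≅ 0

intersection data:
  V12={x3,x7,x8} V13={x3,x4,x5,x7,x8,x9,x10} V23={x3,x7,x8}
  V123={x3,x7,x8}
components per intersection:
  V1: {x1,x3,x4,x7,x8,x9,x10} {x5} {x6}
  V2: {x3,x7,x8}
  V3: {x2,x3,x4,x7,x8,x9,x10} {x5}
  V12: {x3,x7,x8}
  V13: {x3,x4,x7,x8,x9,x10} {x5}
  V23: {x3,x7,x8}
  V123: {x3,x7,x8}
C dims 6,4,1; δ0: rk 3, SNF 1^3; δ1: rk 1, SNF 1^1
Ȟ^0 = (6 − 3) − 0 = 3, so Ȟ^0 ≅ Z^3
Ȟ^1 = (4 − 1) − 3 = 0, so Ȟ^1 ≅ 0
Ȟ^2 = (1 − 0) − 1 = 0, so Ȟ^2 ≅ 0


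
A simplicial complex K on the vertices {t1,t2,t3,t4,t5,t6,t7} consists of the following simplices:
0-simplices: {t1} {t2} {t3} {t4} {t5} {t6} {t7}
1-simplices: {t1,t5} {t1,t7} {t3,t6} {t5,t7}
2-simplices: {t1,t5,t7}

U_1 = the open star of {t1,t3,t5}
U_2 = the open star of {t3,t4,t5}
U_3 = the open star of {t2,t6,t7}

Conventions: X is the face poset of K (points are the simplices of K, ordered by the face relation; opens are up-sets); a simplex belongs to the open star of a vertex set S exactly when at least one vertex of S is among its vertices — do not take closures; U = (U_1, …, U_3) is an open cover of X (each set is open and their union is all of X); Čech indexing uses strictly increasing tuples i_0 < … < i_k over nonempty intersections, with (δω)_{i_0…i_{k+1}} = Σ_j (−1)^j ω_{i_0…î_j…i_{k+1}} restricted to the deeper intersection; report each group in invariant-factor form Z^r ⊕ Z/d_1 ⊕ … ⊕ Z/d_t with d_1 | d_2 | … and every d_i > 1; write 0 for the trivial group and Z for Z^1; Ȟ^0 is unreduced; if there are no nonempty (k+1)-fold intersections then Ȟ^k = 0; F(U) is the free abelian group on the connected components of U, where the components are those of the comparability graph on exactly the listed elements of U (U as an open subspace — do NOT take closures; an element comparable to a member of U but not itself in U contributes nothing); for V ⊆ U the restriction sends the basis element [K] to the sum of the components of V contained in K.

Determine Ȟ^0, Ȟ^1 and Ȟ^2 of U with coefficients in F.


Ȟ^0 ≅ Z^4,  Ȟ^1 ≅ 0,  Ȟ^2 ≅ 0

cover nerve:
  U1={{t1},{t3},{t5},{t1,t5},{t1,t7},{t3,t6},{t5,t7},{t1,t5,t7}} U2={{t3},{t4},{t5},{t1,t5},{t3,t6},{t5,t7},{t1,t5,t7}} U3={{t2},{t6},{t7},{t1,t7},{t3,t6},{t5,t7},{t1,t5,t7}}
  U12={{t3},{t5},{t1,t5},{t3,t6},{t5,t7},{t1,t5,t7}} U13={{t1,t7},{t3,t6},{t5,t7},{t1,t5,t7}} U23={{t3,t6},{t5,t7},{t1,t5,t7}}
  U123={{t3,t6},{t5,t7},{t1,t5,t7}}
components per intersection:
  U1: {{t1},{t5},{t1,t5},{t1,t7},{t5,t7},{t1,t5,t7}} {{t3},{t3,t6}}
  U2: {{t3},{t3,t6}} {{t4}} {{t5},{t1,t5},{t5,t7},{t1,t5,t7}}
  U3: {{t2}} {{t6},{t3,t6}} {{t7},{t1,t7},{t5,t7},{t1,t5,t7}}
  U12: {{t3},{t3,t6}} {{t5},{t1,t5},{t5,t7},{t1,t5,t7}}
  U13: {{t1,t7},{t5,t7},{t1,t5,t7}} {{t3,t6}}
  U23: {{t3,t6}} {{t5,t7},{t1,t5,t7}}
  U123: {{t3,t6}} {{t5,t7},{t1,t5,t7}}
C dims 8,6,2; δ0: rk 4, SNF 1^4; δ1: rk 2, SNF 1^2
Ȟ^0: (8−4)−0=4 ⇒ Z^4
Ȟ^1: (6−2)−4=0 ⇒ 0
Ȟ^2: (2−0)−2=0 ⇒ 0


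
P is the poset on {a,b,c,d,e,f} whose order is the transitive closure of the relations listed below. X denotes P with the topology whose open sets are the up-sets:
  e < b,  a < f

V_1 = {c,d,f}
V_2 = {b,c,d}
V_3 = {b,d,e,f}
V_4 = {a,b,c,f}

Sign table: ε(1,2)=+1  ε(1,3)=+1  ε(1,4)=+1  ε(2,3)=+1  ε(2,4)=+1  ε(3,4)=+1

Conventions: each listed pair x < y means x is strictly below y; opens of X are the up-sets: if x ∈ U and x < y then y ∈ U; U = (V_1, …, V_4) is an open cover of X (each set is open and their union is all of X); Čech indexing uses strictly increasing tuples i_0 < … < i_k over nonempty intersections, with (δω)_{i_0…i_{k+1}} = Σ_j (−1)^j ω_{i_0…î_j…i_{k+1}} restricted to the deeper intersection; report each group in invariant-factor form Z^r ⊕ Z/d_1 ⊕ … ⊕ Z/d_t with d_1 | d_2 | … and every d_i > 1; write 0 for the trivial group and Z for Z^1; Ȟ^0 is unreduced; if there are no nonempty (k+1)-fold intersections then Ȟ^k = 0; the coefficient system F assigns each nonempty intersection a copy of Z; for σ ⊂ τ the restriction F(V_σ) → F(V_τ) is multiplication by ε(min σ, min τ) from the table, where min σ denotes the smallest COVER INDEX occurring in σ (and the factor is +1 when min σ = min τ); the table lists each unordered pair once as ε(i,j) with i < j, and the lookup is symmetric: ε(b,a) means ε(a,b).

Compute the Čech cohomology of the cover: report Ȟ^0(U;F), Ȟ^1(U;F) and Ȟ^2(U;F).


Ȟ^0 = Z; Ȟ^1 = 0; Ȟ^2 = Z

intersection data:
  V12={c,d} V13={d,f} V14={c,f} V23={b,d} V24={b,c} V34={b,f}
  V123={d} V124={c} V134={f} V234={b}
C dims 4,6,4; δ0: rk 3, SNF 1^3; δ1: rk 3, SNF 1^3
Ȟ^0 = (4 − 3) − 0 = 1, so Ȟ^0 ≅ Z
Ȟ^1 = (6 − 3) − 3 = 0, so Ȟ^1 ≅ 0
Ȟ^2 = (4 − 0) − 3 = 1, so Ȟ^2 ≅ Z


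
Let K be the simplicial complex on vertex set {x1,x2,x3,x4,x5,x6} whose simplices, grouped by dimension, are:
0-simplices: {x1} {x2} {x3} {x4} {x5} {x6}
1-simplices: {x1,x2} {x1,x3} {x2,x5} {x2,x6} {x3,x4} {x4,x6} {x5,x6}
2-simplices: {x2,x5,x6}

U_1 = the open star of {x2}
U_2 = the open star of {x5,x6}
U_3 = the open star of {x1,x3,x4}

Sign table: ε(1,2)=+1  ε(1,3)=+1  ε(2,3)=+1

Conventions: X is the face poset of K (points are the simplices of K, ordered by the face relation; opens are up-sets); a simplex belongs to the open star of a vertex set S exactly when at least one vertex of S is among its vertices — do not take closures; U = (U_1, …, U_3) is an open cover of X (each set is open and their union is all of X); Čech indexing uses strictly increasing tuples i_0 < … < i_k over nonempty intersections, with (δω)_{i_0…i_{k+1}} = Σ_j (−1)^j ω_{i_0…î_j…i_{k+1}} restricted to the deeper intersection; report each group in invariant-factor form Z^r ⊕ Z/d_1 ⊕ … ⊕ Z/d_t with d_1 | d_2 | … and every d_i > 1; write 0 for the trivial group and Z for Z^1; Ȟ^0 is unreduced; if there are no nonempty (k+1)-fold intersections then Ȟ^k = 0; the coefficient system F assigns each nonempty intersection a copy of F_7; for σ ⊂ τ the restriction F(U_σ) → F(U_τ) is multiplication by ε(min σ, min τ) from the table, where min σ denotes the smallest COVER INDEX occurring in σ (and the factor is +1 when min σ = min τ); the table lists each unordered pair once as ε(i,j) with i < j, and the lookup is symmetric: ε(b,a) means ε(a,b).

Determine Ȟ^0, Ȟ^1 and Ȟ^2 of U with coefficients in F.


nonempty overlaps:
  U1={{x2},{x1,x2},{x2,x5},{x2,x6},{x2,x5,x6}} U2={{x5},{x6},{x2,x5},{x2,x6},{x4,x6},{x5,x6},{x2,x5,x6}} U3={{x1},{x3},{x4},{x1,x2},{x1,x3},{x3,x4},{x4,x6}}
  U12={{x2,x5},{x2,x6},{x2,x5,x6}} U13={{x1,x2}} U23={{x4,x6}}
C dims 3,3; δ0: rk_F7 2
degree 0: 3−2−0 = 1 → Ȟ^0 ≅ Z/7
degree 1: 3−0−2 = 1 → Ȟ^1 ≅ Z/7
degree 2: 0−0−0 = 0 → Ȟ^2 ≅ 0

Ȟ^0 = Z/7; Ȟ^1 = Z/7; Ȟ^2 = 0


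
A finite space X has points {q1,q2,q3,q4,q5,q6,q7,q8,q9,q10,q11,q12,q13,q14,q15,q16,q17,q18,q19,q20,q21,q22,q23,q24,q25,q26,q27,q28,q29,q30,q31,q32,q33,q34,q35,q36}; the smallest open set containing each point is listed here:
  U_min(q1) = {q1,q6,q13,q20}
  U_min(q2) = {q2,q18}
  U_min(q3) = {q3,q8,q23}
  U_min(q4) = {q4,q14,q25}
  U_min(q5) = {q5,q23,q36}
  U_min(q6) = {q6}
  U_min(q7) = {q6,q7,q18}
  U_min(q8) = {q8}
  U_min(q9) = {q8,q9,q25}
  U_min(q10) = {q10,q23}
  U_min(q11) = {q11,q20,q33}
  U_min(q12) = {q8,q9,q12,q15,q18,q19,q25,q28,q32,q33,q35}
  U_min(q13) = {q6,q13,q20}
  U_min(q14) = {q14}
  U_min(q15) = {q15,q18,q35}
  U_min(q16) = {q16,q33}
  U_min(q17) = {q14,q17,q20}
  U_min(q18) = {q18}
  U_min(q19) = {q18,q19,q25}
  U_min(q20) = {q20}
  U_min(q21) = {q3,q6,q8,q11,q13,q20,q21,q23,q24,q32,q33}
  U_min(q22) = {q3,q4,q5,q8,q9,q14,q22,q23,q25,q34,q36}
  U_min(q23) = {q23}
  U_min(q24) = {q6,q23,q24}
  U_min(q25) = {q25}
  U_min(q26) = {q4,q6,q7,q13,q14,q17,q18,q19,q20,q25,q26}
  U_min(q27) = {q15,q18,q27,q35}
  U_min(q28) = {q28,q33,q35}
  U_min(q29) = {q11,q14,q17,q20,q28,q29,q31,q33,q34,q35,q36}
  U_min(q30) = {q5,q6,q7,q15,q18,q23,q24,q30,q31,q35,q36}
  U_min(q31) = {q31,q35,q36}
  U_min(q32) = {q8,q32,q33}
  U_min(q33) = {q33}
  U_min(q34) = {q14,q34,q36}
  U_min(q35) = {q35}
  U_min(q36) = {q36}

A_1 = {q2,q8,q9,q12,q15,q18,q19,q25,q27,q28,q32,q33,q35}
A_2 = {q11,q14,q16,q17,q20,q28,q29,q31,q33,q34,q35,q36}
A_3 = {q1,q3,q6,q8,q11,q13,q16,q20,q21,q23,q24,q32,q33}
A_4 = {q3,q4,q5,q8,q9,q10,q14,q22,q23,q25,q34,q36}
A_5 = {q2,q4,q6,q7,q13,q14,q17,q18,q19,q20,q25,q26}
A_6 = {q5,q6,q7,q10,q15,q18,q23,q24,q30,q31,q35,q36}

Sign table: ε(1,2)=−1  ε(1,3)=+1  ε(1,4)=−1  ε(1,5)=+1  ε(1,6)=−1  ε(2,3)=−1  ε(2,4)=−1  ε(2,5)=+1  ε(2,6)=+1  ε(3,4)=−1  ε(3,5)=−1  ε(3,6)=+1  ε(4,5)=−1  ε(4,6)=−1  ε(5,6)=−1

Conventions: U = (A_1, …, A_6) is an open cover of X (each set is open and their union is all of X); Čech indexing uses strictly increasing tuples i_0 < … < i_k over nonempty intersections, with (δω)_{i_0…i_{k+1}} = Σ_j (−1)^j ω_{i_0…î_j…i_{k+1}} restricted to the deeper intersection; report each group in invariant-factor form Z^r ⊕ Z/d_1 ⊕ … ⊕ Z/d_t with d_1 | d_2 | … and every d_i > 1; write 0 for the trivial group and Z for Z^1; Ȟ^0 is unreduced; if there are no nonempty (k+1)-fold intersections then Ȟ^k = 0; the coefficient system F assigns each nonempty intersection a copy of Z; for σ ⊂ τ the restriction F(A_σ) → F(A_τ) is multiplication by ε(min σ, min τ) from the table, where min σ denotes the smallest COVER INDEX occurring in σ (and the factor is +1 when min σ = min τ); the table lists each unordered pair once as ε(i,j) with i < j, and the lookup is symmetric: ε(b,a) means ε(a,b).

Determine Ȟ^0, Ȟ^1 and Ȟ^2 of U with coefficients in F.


Ȟ^0 ≅ 0, Ȟ^1 ≅ Z/2 and Ȟ^2 ≅ Z

nonempty intersections:
  A12={q28,q33,q35} A13={q8,q32,q33} A14={q8,q9,q25} A15={q2,q18,q19,q25} A16={q15,q18,q35} A23={q11,q16,q20,q33} A24={q14,q34,q36} A25={q14,q17,q20} A26={q31,q35,q36} A34={q3,q8,q23} A35={q6,q13,q20} A36={q6,q23,q24} A45={q4,q14,q25} A46={q5,q10,q23,q36} A56={q6,q7,q18}
  A123={q33} A126={q35} A134={q8} A145={q25} A156={q18} A235={q20} A245={q14} A246={q36} A346={q23} A356={q6}
C dims 6,15,10; δ0: rk 6, SNF 1^5·2; δ1: rk 9, SNF 1^9
Ȟ^0: (6−6)−0=0 ⇒ 0
Ȟ^1: (15−9)−6=0 plus torsion [2] ⇒ Z/2
Ȟ^2: (10−0)−9=1 ⇒ Z


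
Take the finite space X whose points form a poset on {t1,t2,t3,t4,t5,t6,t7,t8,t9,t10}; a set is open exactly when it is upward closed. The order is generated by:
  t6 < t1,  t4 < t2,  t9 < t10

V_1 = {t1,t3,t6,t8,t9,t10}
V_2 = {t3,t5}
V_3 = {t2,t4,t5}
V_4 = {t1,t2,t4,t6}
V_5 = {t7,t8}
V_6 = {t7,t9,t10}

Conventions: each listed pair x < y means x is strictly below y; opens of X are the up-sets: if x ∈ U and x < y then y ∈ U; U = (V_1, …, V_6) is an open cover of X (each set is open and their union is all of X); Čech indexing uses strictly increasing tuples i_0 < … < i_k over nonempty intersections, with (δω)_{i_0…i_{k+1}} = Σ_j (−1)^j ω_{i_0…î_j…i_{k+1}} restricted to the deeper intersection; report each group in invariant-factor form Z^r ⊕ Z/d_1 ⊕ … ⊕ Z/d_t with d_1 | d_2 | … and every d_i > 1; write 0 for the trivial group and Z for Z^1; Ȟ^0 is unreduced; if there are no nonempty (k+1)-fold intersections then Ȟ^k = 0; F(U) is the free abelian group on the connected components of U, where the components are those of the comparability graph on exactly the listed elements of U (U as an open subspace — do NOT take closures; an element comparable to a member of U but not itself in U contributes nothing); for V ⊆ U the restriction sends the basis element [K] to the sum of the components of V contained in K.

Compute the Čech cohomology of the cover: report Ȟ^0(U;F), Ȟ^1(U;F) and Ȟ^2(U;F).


nerve simplices:
  V12={t3} V14={t1,t6} V15={t8} V16={t9,t10} V23={t5} V34={t2,t4} V56={t7}
components per intersection:
  V1: {t1,t6} {t3} {t8} {t9,t10}
  V2: {t3} {t5}
  V3: {t2,t4} {t5}
  V4: {t1,t6} {t2,t4}
  V5: {t7} {t8}
  V6: {t7} {t9,t10}
  V12: {t3}
  V14: {t1,t6}
  V15: {t8}
  V16: {t9,t10}
  V23: {t5}
  V34: {t2,t4}
  V56: {t7}
C dims 14,7; δ0: rk 7, SNF 1^7
degree 0: 14−7−0 = 7 → Ȟ^0 ≅ Z^7
degree 1: 7−0−7 = 0 → Ȟ^1 ≅ 0
degree 2: 0−0−0 = 0 → Ȟ^2 ≅ 0

Ȟ^0(U;F) ≅ Z^7, Ȟ^1(U;F) ≅ 0 and Ȟ^2(U;F) ≅ 0


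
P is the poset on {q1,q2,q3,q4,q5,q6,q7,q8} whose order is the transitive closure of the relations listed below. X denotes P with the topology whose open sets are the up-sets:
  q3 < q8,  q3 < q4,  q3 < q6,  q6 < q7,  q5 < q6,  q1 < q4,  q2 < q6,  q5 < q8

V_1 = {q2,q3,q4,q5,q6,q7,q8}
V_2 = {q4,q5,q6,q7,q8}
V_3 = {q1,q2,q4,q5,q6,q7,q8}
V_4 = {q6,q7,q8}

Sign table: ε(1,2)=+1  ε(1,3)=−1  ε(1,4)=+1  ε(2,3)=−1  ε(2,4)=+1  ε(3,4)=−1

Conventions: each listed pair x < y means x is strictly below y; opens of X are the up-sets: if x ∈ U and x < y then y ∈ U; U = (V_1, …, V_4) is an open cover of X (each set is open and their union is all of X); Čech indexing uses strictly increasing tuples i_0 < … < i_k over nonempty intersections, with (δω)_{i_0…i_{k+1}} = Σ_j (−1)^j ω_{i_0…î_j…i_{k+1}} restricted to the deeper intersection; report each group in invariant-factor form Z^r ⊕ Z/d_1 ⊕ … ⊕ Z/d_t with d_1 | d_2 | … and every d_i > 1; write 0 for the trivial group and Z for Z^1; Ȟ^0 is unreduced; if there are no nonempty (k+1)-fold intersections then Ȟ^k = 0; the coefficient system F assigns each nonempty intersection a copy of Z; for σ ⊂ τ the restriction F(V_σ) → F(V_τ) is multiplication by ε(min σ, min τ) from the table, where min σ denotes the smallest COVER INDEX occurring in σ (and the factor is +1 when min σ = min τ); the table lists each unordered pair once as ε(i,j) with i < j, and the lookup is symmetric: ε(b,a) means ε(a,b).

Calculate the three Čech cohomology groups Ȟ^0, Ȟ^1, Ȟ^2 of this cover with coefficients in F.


Ȟ^0 ≅ Z, Ȟ^1 ≅ 0 and Ȟ^2 ≅ 0

nonempty intersections:
  V12={q4,q5,q6,q7,q8} V13={q2,q4,q5,q6,q7,q8} V14={q6,q7,q8} V23={q4,q5,q6,q7,q8} V24={q6,q7,q8} V34={q6,q7,q8}
  V123={q4,q5,q6,q7,q8} V124={q6,q7,q8} V134={q6,q7,q8} V234={q6,q7,q8}
  V1234={q6,q7,q8}
C dims 4,6,4,1; δ0: rk 3, SNF 1^3; δ1: rk 3, SNF 1^3; δ2: rk 1, SNF 1^1
Ȟ^0: (4−3)−0=1 ⇒ Z
Ȟ^1: (6−3)−3=0 ⇒ 0
Ȟ^2: (4−1)−3=0 ⇒ 0


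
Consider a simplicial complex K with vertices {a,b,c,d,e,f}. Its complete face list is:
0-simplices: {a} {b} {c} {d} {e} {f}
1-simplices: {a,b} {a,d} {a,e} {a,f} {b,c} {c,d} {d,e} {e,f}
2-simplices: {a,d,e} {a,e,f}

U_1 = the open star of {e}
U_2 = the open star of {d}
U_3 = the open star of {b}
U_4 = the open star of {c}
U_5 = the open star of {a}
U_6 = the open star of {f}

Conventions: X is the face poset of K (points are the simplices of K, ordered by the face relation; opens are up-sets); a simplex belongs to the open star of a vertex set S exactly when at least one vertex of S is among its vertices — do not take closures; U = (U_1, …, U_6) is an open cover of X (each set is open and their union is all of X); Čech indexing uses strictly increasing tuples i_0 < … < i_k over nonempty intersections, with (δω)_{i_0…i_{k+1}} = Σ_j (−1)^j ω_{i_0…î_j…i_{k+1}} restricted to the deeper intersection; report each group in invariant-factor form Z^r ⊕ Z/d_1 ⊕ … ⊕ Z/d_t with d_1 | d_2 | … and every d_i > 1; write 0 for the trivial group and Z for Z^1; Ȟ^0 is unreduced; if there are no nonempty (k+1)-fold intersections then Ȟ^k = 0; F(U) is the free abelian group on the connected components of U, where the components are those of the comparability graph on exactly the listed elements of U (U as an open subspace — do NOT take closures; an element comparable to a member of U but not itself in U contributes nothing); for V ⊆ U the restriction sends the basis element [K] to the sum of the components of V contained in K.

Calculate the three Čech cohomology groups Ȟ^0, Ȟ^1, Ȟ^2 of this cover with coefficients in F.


nonempty intersections:
  U1={{e},{a,e},{d,e},{e,f},{a,d,e},{a,e,f}} U2={{d},{a,d},{c,d},{d,e},{a,d,e}} U3={{b},{a,b},{b,c}} U4={{c},{b,c},{c,d}} U5={{a},{a,b},{a,d},{a,e},{a,f},{a,d,e},{a,e,f}} U6={{f},{a,f},{e,f},{a,e,f}}
  U12={{d,e},{a,d,e}} U15={{a,e},{a,d,e},{a,e,f}} U16={{e,f},{a,e,f}} U24={{c,d}} U25={{a,d},{a,d,e}} U34={{b,c}} U35={{a,b}} U56={{a,f},{a,e,f}}
  U125={{a,d,e}} U156={{a,e,f}}
components per intersection:
  U1: {{e},{a,e},{d,e},{e,f},{a,d,e},{a,e,f}}
  U2: {{d},{a,d},{c,d},{d,e},{a,d,e}}
  U3: {{b},{a,b},{b,c}}
  U4: {{c},{b,c},{c,d}}
  U5: {{a},{a,b},{a,d},{a,e},{a,f},{a,d,e},{a,e,f}}
  U6: {{f},{a,f},{e,f},{a,e,f}}
  U12: {{d,e},{a,d,e}}
  U15: {{a,e},{a,d,e},{a,e,f}}
  U16: {{e,f},{a,e,f}}
  U24: {{c,d}}
  U25: {{a,d},{a,d,e}}
  U34: {{b,c}}
  U35: {{a,b}}
  U56: {{a,f},{a,e,f}}
  U125: {{a,d,e}}
  U156: {{a,e,f}}
C dims 6,8,2; δ0: rk 5, SNF 1^5; δ1: rk 2, SNF 1^2
Ȟ^0: (6−5)−0=1 ⇒ Z
Ȟ^1: (8−2)−5=1 ⇒ Z
Ȟ^2: (2−0)−2=0 ⇒ 0

Ȟ^0 = Z, Ȟ^1 = Z, Ȟ^2 = 0


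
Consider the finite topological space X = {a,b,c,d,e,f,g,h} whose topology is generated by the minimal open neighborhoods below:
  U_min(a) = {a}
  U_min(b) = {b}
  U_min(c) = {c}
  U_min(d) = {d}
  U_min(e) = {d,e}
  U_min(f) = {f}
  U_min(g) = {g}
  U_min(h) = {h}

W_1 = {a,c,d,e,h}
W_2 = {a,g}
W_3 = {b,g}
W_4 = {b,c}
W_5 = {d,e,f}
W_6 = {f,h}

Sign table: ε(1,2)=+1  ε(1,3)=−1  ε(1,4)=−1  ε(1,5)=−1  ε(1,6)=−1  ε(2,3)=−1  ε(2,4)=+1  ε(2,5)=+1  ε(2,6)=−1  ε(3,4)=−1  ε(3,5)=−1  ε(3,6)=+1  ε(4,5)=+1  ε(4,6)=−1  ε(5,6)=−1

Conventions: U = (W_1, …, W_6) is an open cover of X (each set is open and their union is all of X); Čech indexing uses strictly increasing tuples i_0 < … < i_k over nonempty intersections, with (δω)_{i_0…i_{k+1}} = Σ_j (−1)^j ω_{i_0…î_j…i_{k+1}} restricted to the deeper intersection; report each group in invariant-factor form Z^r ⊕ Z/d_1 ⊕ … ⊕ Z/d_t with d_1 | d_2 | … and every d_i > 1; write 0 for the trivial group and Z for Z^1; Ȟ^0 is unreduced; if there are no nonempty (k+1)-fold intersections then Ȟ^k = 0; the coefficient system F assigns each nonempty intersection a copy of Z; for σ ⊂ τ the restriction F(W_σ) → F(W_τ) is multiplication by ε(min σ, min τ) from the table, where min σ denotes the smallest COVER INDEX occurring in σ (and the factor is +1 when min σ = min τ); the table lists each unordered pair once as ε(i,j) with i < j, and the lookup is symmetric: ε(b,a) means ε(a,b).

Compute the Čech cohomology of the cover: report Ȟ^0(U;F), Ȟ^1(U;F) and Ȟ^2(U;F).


Ȟ^0(U;F) ≅ 0,  Ȟ^1(U;F) ≅ Z ⊕ Z/2,  Ȟ^2(U;F) ≅ 0

intersection data:
  W12={a} W14={c} W15={d,e} W16={h} W23={g} W34={b} W56={f}
C dims 6,7; δ0: rk 6, SNF 1^5·2
Ȟ^0 = (6 − 6) − 0 = 0, so Ȟ^0 ≅ 0
Ȟ^1 = (7 − 0) − 6 = 1 plus torsion [2], so Ȟ^1 ≅ Z ⊕ Z/2
Ȟ^2 = (0 − 0) − 0 = 0, so Ȟ^2 ≅ 0
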